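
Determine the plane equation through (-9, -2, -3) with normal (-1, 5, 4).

The plane through P with normal n = (a, b, c) satisfies n·(r - P) = 0,
i.e. ax + by + cz = a·x₀ + b·y₀ + c·z₀.
d = (-1)·(-9) + 5·(-2) + 4·(-3)
  = 9 - 10 - 12
  = -13
Equation: -x + 5y + 4z = -13

-x + 5y + 4z = -13


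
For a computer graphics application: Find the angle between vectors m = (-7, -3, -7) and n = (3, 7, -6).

m·n = (-7)·3 + (-3)·7 + (-7)·(-6) = -21 - 21 + 42 = 0
|m| = √((-7)² + (-3)² + (-7)²) = √107 ≈ 10.34
|n| = √(3² + 7² + (-6)²) = √94 ≈ 9.695
cos θ = (m·n)/(|m||n|) = 0/(10.34·9.695) ≈ 0
θ = arccos(0) ≈ 90°

90°


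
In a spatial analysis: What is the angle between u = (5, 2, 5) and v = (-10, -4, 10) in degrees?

u·v = 5·(-10) + 2·(-4) + 5·10 = -50 - 8 + 50 = -8
|u| = √(5² + 2² + 5²) = √54 ≈ 7.348
|v| = √((-10)² + (-4)² + 10²) = √216 ≈ 14.7
cos θ = (u·v)/(|u||v|) = -8/(7.348·14.7) ≈ -0.07407
θ = arccos(-0.07407) ≈ 94.25°

94.25°


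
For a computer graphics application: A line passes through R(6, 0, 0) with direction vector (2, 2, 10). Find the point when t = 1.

P(t) = R + t·d
  = (6 + 2·1, 0 + 2·1, 0 + 10·1)
  = (6 + 2, 0 + 2, 0 + 10)
  = (8, 2, 10)

(8, 2, 10)


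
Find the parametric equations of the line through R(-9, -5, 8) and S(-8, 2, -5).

Direction vector d = S - R = (-8 + 9, 2 + 5, -5 - 8) = (1, 7, -13)
Parametric form r = R + t·d:
x = -9 + t, y = -5 + 7t, z = 8 - 13t

x = -9 + t, y = -5 + 7t, z = 8 - 13t


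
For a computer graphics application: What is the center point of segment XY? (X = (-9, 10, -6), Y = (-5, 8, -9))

M = ((x₁+x₂)/2, (y₁+y₂)/2, (z₁+z₂)/2)
  = ((-9 - 5)/2, (10 + 8)/2, (-6 - 9)/2)
  = (-14/2, 18/2, -15/2)
  = (-7, 9, -7.5)

(-7, 9, -7.5)


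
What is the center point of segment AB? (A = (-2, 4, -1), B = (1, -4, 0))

M = ((x₁+x₂)/2, (y₁+y₂)/2, (z₁+z₂)/2)
  = ((-2 + 1)/2, (4 - 4)/2, (-1 + 0)/2)
  = (-1/2, 0/2, -1/2)
  = (-0.5, 0, -0.5)

(-0.5, 0, -0.5)


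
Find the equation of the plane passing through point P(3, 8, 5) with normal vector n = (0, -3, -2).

The plane through P with normal n = (a, b, c) satisfies n·(r - P) = 0,
i.e. ax + by + cz = a·x₀ + b·y₀ + c·z₀.
d = 0·3 + (-3)·8 + (-2)·5
  = 0 - 24 - 10
  = -34
Equation: -3y - 2z = -34

-3y - 2z = -34


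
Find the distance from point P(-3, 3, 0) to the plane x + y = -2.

distance = |a·x₀ + b·y₀ + c·z₀ - d| / √(a² + b² + c²)
  = |1·(-3) + 1·3 + 0·0 - (-2)| / √(1² + 1² + 0²)
  = |-3 + 3 + 0 + 2| / √(1 + 1 + 0)
  = |2| / √2
  = 2 / 1.414
  ≈ 1.414

1.414


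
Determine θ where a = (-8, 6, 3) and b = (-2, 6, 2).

a·b = (-8)·(-2) + 6·6 + 3·2 = 16 + 36 + 6 = 58
|a| = √((-8)² + 6² + 3²) = √109 ≈ 10.44
|b| = √((-2)² + 6² + 2²) = √44 ≈ 6.633
cos θ = (a·b)/(|a||b|) = 58/(10.44·6.633) ≈ 0.8375
θ = arccos(0.8375) ≈ 33.12°

33.12°


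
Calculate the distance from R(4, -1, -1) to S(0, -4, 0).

d = √[(x₂-x₁)² + (y₂-y₁)² + (z₂-z₁)²]
  = √[(-4)² + (-3)² + 1²]
  = √[16 + 9 + 1]
  = √26
  ≈ 5.099

5.099


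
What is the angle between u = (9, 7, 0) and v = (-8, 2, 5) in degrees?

u·v = 9·(-8) + 7·2 + 0·5 = -72 + 14 + 0 = -58
|u| = √(9² + 7² + 0²) = √130 ≈ 11.4
|v| = √((-8)² + 2² + 5²) = √93 ≈ 9.644
cos θ = (u·v)/(|u||v|) = -58/(11.4·9.644) ≈ -0.5275
θ = arccos(-0.5275) ≈ 121.8°

121.8°


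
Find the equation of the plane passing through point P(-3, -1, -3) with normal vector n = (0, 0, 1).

The plane through P with normal n = (a, b, c) satisfies n·(r - P) = 0,
i.e. ax + by + cz = a·x₀ + b·y₀ + c·z₀.
d = 0·(-3) + 0·(-1) + 1·(-3)
  = 0 + 0 - 3
  = -3
Equation: z = -3

z = -3


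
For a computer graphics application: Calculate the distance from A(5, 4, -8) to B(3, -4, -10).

d = √[(x₂-x₁)² + (y₂-y₁)² + (z₂-z₁)²]
  = √[(-2)² + (-8)² + (-2)²]
  = √[4 + 64 + 4]
  = √72
  ≈ 8.485

8.485


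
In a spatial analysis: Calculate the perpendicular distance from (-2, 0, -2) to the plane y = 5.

distance = |a·x₀ + b·y₀ + c·z₀ - d| / √(a² + b² + c²)
  = |0·(-2) + 1·0 + 0·(-2) - 5| / √(0² + 1² + 0²)
  = |0 + 0 + 0 - 5| / √(0 + 1 + 0)
  = |-5| / √1
  = 5 / 1
  ≈ 5

5


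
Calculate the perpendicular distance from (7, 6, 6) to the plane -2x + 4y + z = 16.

distance = |a·x₀ + b·y₀ + c·z₀ - d| / √(a² + b² + c²)
  = |(-2)·7 + 4·6 + 1·6 - 16| / √((-2)² + 4² + 1²)
  = |-14 + 24 + 6 - 16| / √(4 + 16 + 1)
  = |0| / √21
  = 0 / 4.583
  ≈ 0

0


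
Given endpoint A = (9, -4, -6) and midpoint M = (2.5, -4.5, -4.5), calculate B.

B = 2M - A
  = (2·2.5 - 9, 2·(-4.5) - (-4), 2·(-4.5) - (-6))
  = (5 - 9, -9 + 4, -9 + 6)
  = (-4, -5, -3)

(-4, -5, -3)


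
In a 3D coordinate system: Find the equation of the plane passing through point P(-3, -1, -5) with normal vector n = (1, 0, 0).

The plane through P with normal n = (a, b, c) satisfies n·(r - P) = 0,
i.e. ax + by + cz = a·x₀ + b·y₀ + c·z₀.
d = 1·(-3) + 0·(-1) + 0·(-5)
  = -3 + 0 + 0
  = -3
Equation: x = -3

x = -3


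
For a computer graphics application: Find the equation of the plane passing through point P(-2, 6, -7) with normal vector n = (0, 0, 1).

The plane through P with normal n = (a, b, c) satisfies n·(r - P) = 0,
i.e. ax + by + cz = a·x₀ + b·y₀ + c·z₀.
d = 0·(-2) + 0·6 + 1·(-7)
  = 0 + 0 - 7
  = -7
Equation: z = -7

z = -7


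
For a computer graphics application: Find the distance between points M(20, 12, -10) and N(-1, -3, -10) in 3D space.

d = √[(x₂-x₁)² + (y₂-y₁)² + (z₂-z₁)²]
  = √[(-21)² + (-15)² + 0²]
  = √[441 + 225 + 0]
  = √666
  ≈ 25.81

25.81


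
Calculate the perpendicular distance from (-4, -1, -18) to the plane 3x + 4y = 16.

distance = |a·x₀ + b·y₀ + c·z₀ - d| / √(a² + b² + c²)
  = |3·(-4) + 4·(-1) + 0·(-18) - 16| / √(3² + 4² + 0²)
  = |-12 - 4 + 0 - 16| / √(9 + 16 + 0)
  = |-32| / √25
  = 32 / 5
  ≈ 6.4

6.4


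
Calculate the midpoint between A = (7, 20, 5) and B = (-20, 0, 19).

M = ((x₁+x₂)/2, (y₁+y₂)/2, (z₁+z₂)/2)
  = ((7 - 20)/2, (20 + 0)/2, (5 + 19)/2)
  = (-13/2, 20/2, 24/2)
  = (-6.5, 10, 12)

(-6.5, 10, 12)


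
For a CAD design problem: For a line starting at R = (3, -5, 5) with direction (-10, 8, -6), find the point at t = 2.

P(t) = R + t·d
  = (3 + (-10)·2, -5 + 8·2, 5 + (-6)·2)
  = (3 - 20, -5 + 16, 5 - 12)
  = (-17, 11, -7)

(-17, 11, -7)


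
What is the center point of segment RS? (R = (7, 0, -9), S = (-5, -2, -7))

M = ((x₁+x₂)/2, (y₁+y₂)/2, (z₁+z₂)/2)
  = ((7 - 5)/2, (0 - 2)/2, (-9 - 7)/2)
  = (2/2, -2/2, -16/2)
  = (1, -1, -8)

(1, -1, -8)


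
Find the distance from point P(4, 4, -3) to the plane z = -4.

distance = |a·x₀ + b·y₀ + c·z₀ - d| / √(a² + b² + c²)
  = |0·4 + 0·4 + 1·(-3) - (-4)| / √(0² + 0² + 1²)
  = |0 + 0 - 3 + 4| / √(0 + 0 + 1)
  = |1| / √1
  = 1 / 1
  ≈ 1

1


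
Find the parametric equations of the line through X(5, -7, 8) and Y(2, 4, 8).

Direction vector d = Y - X = (2 - 5, 4 + 7, 8 - 8) = (-3, 11, 0)
Parametric form r = X + t·d:
x = 5 - 3t, y = -7 + 11t, z = 8

x = 5 - 3t, y = -7 + 11t, z = 8


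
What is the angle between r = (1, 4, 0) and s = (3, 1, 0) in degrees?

r·s = 1·3 + 4·1 + 0·0 = 3 + 4 + 0 = 7
|r| = √(1² + 4² + 0²) = √17 ≈ 4.123
|s| = √(3² + 1² + 0²) = √10 ≈ 3.162
cos θ = (r·s)/(|r||s|) = 7/(4.123·3.162) ≈ 0.5369
θ = arccos(0.5369) ≈ 57.53°

57.53°


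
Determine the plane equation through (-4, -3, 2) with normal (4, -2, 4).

The plane through P with normal n = (a, b, c) satisfies n·(r - P) = 0,
i.e. ax + by + cz = a·x₀ + b·y₀ + c·z₀.
d = 4·(-4) + (-2)·(-3) + 4·2
  = -16 + 6 + 8
  = -2
Equation: 4x - 2y + 4z = -2

4x - 2y + 4z = -2


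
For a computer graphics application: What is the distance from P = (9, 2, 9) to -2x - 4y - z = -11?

distance = |a·x₀ + b·y₀ + c·z₀ - d| / √(a² + b² + c²)
  = |(-2)·9 + (-4)·2 + (-1)·9 - (-11)| / √((-2)² + (-4)² + (-1)²)
  = |-18 - 8 - 9 + 11| / √(4 + 16 + 1)
  = |-24| / √21
  = 24 / 4.583
  ≈ 5.237

5.237


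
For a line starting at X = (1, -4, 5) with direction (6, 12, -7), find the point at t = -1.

P(t) = X + t·d
  = (1 + 6·(-1), -4 + 12·(-1), 5 + (-7)·(-1))
  = (1 - 6, -4 - 12, 5 + 7)
  = (-5, -16, 12)

(-5, -16, 12)


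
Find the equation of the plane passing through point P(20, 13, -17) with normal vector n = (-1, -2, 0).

The plane through P with normal n = (a, b, c) satisfies n·(r - P) = 0,
i.e. ax + by + cz = a·x₀ + b·y₀ + c·z₀.
d = (-1)·20 + (-2)·13 + 0·(-17)
  = -20 - 26 + 0
  = -46
Equation: -x - 2y = -46

-x - 2y = -46


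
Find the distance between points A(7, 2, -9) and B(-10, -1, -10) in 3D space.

d = √[(x₂-x₁)² + (y₂-y₁)² + (z₂-z₁)²]
  = √[(-17)² + (-3)² + (-1)²]
  = √[289 + 9 + 1]
  = √299
  ≈ 17.29

17.29


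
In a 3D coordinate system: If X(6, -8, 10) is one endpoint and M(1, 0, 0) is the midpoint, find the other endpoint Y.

Y = 2M - X
  = (2·1 - 6, 2·0 - (-8), 2·0 - 10)
  = (2 - 6, 0 + 8, 0 - 10)
  = (-4, 8, -10)

(-4, 8, -10)


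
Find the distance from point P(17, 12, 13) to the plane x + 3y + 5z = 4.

distance = |a·x₀ + b·y₀ + c·z₀ - d| / √(a² + b² + c²)
  = |1·17 + 3·12 + 5·13 - 4| / √(1² + 3² + 5²)
  = |17 + 36 + 65 - 4| / √(1 + 9 + 25)
  = |114| / √35
  = 114 / 5.916
  ≈ 19.27

19.27


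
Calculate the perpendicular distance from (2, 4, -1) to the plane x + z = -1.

distance = |a·x₀ + b·y₀ + c·z₀ - d| / √(a² + b² + c²)
  = |1·2 + 0·4 + 1·(-1) - (-1)| / √(1² + 0² + 1²)
  = |2 + 0 - 1 + 1| / √(1 + 0 + 1)
  = |2| / √2
  = 2 / 1.414
  ≈ 1.414

1.414


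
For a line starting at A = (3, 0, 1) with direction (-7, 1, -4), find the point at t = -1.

P(t) = A + t·d
  = (3 + (-7)·(-1), 0 + 1·(-1), 1 + (-4)·(-1))
  = (3 + 7, 0 - 1, 1 + 4)
  = (10, -1, 5)

(10, -1, 5)


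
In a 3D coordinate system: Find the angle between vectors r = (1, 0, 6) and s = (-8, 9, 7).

r·s = 1·(-8) + 0·9 + 6·7 = -8 + 0 + 42 = 34
|r| = √(1² + 0² + 6²) = √37 ≈ 6.083
|s| = √((-8)² + 9² + 7²) = √194 ≈ 13.93
cos θ = (r·s)/(|r||s|) = 34/(6.083·13.93) ≈ 0.4013
θ = arccos(0.4013) ≈ 66.34°

66.34°


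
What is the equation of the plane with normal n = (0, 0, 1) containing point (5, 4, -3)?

The plane through P with normal n = (a, b, c) satisfies n·(r - P) = 0,
i.e. ax + by + cz = a·x₀ + b·y₀ + c·z₀.
d = 0·5 + 0·4 + 1·(-3)
  = 0 + 0 - 3
  = -3
Equation: z = -3

z = -3


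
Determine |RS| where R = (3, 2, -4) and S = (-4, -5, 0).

d = √[(x₂-x₁)² + (y₂-y₁)² + (z₂-z₁)²]
  = √[(-7)² + (-7)² + 4²]
  = √[49 + 49 + 16]
  = √114
  ≈ 10.68

10.68


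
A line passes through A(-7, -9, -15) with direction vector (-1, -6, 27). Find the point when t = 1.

P(t) = A + t·d
  = (-7 + (-1)·1, -9 + (-6)·1, -15 + 27·1)
  = (-7 - 1, -9 - 6, -15 + 27)
  = (-8, -15, 12)

(-8, -15, 12)


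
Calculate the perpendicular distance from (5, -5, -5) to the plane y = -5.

distance = |a·x₀ + b·y₀ + c·z₀ - d| / √(a² + b² + c²)
  = |0·5 + 1·(-5) + 0·(-5) - (-5)| / √(0² + 1² + 0²)
  = |0 - 5 + 0 + 5| / √(0 + 1 + 0)
  = |0| / √1
  = 0 / 1
  ≈ 0

0


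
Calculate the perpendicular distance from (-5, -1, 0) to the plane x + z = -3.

distance = |a·x₀ + b·y₀ + c·z₀ - d| / √(a² + b² + c²)
  = |1·(-5) + 0·(-1) + 1·0 - (-3)| / √(1² + 0² + 1²)
  = |-5 + 0 + 0 + 3| / √(1 + 0 + 1)
  = |-2| / √2
  = 2 / 1.414
  ≈ 1.414

1.414


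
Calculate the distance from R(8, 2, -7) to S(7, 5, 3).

d = √[(x₂-x₁)² + (y₂-y₁)² + (z₂-z₁)²]
  = √[(-1)² + 3² + 10²]
  = √[1 + 9 + 100]
  = √110
  ≈ 10.49

10.49


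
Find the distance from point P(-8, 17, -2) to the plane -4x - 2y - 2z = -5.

distance = |a·x₀ + b·y₀ + c·z₀ - d| / √(a² + b² + c²)
  = |(-4)·(-8) + (-2)·17 + (-2)·(-2) - (-5)| / √((-4)² + (-2)² + (-2)²)
  = |32 - 34 + 4 + 5| / √(16 + 4 + 4)
  = |7| / √24
  = 7 / 4.899
  ≈ 1.429

1.429


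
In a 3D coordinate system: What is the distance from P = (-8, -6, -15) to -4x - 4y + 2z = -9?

distance = |a·x₀ + b·y₀ + c·z₀ - d| / √(a² + b² + c²)
  = |(-4)·(-8) + (-4)·(-6) + 2·(-15) - (-9)| / √((-4)² + (-4)² + 2²)
  = |32 + 24 - 30 + 9| / √(16 + 16 + 4)
  = |35| / √36
  = 35 / 6
  ≈ 5.833

5.833


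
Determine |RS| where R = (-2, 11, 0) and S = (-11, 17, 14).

d = √[(x₂-x₁)² + (y₂-y₁)² + (z₂-z₁)²]
  = √[(-9)² + 6² + 14²]
  = √[81 + 36 + 196]
  = √313
  ≈ 17.69

17.69


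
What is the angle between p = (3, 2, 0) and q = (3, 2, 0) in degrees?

p·q = 3·3 + 2·2 + 0·0 = 9 + 4 + 0 = 13
|p| = √(3² + 2² + 0²) = √13 ≈ 3.606
|q| = √(3² + 2² + 0²) = √13 ≈ 3.606
cos θ = (p·q)/(|p||q|) = 13/(3.606·3.606) ≈ 1
θ = arccos(1) ≈ 0°

0°


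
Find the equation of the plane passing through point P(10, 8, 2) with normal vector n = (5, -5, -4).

The plane through P with normal n = (a, b, c) satisfies n·(r - P) = 0,
i.e. ax + by + cz = a·x₀ + b·y₀ + c·z₀.
d = 5·10 + (-5)·8 + (-4)·2
  = 50 - 40 - 8
  = 2
Equation: 5x - 5y - 4z = 2

5x - 5y - 4z = 2


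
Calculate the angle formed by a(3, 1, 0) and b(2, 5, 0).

a·b = 3·2 + 1·5 + 0·0 = 6 + 5 + 0 = 11
|a| = √(3² + 1² + 0²) = √10 ≈ 3.162
|b| = √(2² + 5² + 0²) = √29 ≈ 5.385
cos θ = (a·b)/(|a||b|) = 11/(3.162·5.385) ≈ 0.6459
θ = arccos(0.6459) ≈ 49.76°

49.76°


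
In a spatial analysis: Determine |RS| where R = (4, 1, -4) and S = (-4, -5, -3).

d = √[(x₂-x₁)² + (y₂-y₁)² + (z₂-z₁)²]
  = √[(-8)² + (-6)² + 1²]
  = √[64 + 36 + 1]
  = √101
  ≈ 10.05

10.05


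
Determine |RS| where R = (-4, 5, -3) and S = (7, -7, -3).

d = √[(x₂-x₁)² + (y₂-y₁)² + (z₂-z₁)²]
  = √[11² + (-12)² + 0²]
  = √[121 + 144 + 0]
  = √265
  ≈ 16.28

16.28


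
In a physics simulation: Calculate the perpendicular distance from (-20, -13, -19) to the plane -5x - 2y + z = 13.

distance = |a·x₀ + b·y₀ + c·z₀ - d| / √(a² + b² + c²)
  = |(-5)·(-20) + (-2)·(-13) + 1·(-19) - 13| / √((-5)² + (-2)² + 1²)
  = |100 + 26 - 19 - 13| / √(25 + 4 + 1)
  = |94| / √30
  = 94 / 5.477
  ≈ 17.16

17.16


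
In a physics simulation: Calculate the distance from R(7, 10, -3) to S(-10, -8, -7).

d = √[(x₂-x₁)² + (y₂-y₁)² + (z₂-z₁)²]
  = √[(-17)² + (-18)² + (-4)²]
  = √[289 + 324 + 16]
  = √629
  ≈ 25.08

25.08


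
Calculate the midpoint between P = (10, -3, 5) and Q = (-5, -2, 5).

M = ((x₁+x₂)/2, (y₁+y₂)/2, (z₁+z₂)/2)
  = ((10 - 5)/2, (-3 - 2)/2, (5 + 5)/2)
  = (5/2, -5/2, 10/2)
  = (2.5, -2.5, 5)

(2.5, -2.5, 5)


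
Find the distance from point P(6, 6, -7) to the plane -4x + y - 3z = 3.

distance = |a·x₀ + b·y₀ + c·z₀ - d| / √(a² + b² + c²)
  = |(-4)·6 + 1·6 + (-3)·(-7) - 3| / √((-4)² + 1² + (-3)²)
  = |-24 + 6 + 21 - 3| / √(16 + 1 + 9)
  = |0| / √26
  = 0 / 5.099
  ≈ 0

0


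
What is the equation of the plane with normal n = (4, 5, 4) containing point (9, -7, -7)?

The plane through P with normal n = (a, b, c) satisfies n·(r - P) = 0,
i.e. ax + by + cz = a·x₀ + b·y₀ + c·z₀.
d = 4·9 + 5·(-7) + 4·(-7)
  = 36 - 35 - 28
  = -27
Equation: 4x + 5y + 4z = -27

4x + 5y + 4z = -27


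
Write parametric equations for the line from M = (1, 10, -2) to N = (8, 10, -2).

Direction vector d = N - M = (8 - 1, 10 - 10, -2 + 2) = (7, 0, 0)
Parametric form r = M + t·d:
x = 1 + 7t, y = 10, z = -2

x = 1 + 7t, y = 10, z = -2


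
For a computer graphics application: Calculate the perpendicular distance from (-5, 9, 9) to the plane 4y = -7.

distance = |a·x₀ + b·y₀ + c·z₀ - d| / √(a² + b² + c²)
  = |0·(-5) + 4·9 + 0·9 - (-7)| / √(0² + 4² + 0²)
  = |0 + 36 + 0 + 7| / √(0 + 16 + 0)
  = |43| / √16
  = 43 / 4
  ≈ 10.75

10.75


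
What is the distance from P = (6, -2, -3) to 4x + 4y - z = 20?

distance = |a·x₀ + b·y₀ + c·z₀ - d| / √(a² + b² + c²)
  = |4·6 + 4·(-2) + (-1)·(-3) - 20| / √(4² + 4² + (-1)²)
  = |24 - 8 + 3 - 20| / √(16 + 16 + 1)
  = |-1| / √33
  = 1 / 5.745
  ≈ 0.1741

0.1741


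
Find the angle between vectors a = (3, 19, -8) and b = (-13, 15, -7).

a·b = 3·(-13) + 19·15 + (-8)·(-7) = -39 + 285 + 56 = 302
|a| = √(3² + 19² + (-8)²) = √434 ≈ 20.83
|b| = √((-13)² + 15² + (-7)²) = √443 ≈ 21.05
cos θ = (a·b)/(|a||b|) = 302/(20.83·21.05) ≈ 0.6887
θ = arccos(0.6887) ≈ 46.47°

46.47°


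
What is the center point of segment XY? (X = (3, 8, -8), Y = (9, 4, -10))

M = ((x₁+x₂)/2, (y₁+y₂)/2, (z₁+z₂)/2)
  = ((3 + 9)/2, (8 + 4)/2, (-8 - 10)/2)
  = (12/2, 12/2, -18/2)
  = (6, 6, -9)

(6, 6, -9)


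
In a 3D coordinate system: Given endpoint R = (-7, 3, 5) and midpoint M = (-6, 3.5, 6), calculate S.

S = 2M - R
  = (2·(-6) - (-7), 2·3.5 - 3, 2·6 - 5)
  = (-12 + 7, 7 - 3, 12 - 5)
  = (-5, 4, 7)

(-5, 4, 7)


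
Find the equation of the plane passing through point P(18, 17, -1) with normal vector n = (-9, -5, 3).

The plane through P with normal n = (a, b, c) satisfies n·(r - P) = 0,
i.e. ax + by + cz = a·x₀ + b·y₀ + c·z₀.
d = (-9)·18 + (-5)·17 + 3·(-1)
  = -162 - 85 - 3
  = -250
Equation: -9x - 5y + 3z = -250

-9x - 5y + 3z = -250


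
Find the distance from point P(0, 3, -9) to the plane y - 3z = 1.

distance = |a·x₀ + b·y₀ + c·z₀ - d| / √(a² + b² + c²)
  = |0·0 + 1·3 + (-3)·(-9) - 1| / √(0² + 1² + (-3)²)
  = |0 + 3 + 27 - 1| / √(0 + 1 + 9)
  = |29| / √10
  = 29 / 3.162
  ≈ 9.171

9.171


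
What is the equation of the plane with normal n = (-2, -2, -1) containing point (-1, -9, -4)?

The plane through P with normal n = (a, b, c) satisfies n·(r - P) = 0,
i.e. ax + by + cz = a·x₀ + b·y₀ + c·z₀.
d = (-2)·(-1) + (-2)·(-9) + (-1)·(-4)
  = 2 + 18 + 4
  = 24
Equation: -2x - 2y - z = 24

-2x - 2y - z = 24


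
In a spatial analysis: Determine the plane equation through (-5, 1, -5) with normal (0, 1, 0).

The plane through P with normal n = (a, b, c) satisfies n·(r - P) = 0,
i.e. ax + by + cz = a·x₀ + b·y₀ + c·z₀.
d = 0·(-5) + 1·1 + 0·(-5)
  = 0 + 1 + 0
  = 1
Equation: y = 1

y = 1


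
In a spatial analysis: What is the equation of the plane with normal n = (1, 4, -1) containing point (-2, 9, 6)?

The plane through P with normal n = (a, b, c) satisfies n·(r - P) = 0,
i.e. ax + by + cz = a·x₀ + b·y₀ + c·z₀.
d = 1·(-2) + 4·9 + (-1)·6
  = -2 + 36 - 6
  = 28
Equation: x + 4y - z = 28

x + 4y - z = 28


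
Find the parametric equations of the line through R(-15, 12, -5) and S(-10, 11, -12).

Direction vector d = S - R = (-10 + 15, 11 - 12, -12 + 5) = (5, -1, -7)
Parametric form r = R + t·d:
x = -15 + 5t, y = 12 - t, z = -5 - 7t

x = -15 + 5t, y = 12 - t, z = -5 - 7t


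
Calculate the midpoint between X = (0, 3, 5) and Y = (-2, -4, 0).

M = ((x₁+x₂)/2, (y₁+y₂)/2, (z₁+z₂)/2)
  = ((0 - 2)/2, (3 - 4)/2, (5 + 0)/2)
  = (-2/2, -1/2, 5/2)
  = (-1, -0.5, 2.5)

(-1, -0.5, 2.5)


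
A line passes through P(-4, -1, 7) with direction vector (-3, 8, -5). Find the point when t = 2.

P(t) = P + t·d
  = (-4 + (-3)·2, -1 + 8·2, 7 + (-5)·2)
  = (-4 - 6, -1 + 16, 7 - 10)
  = (-10, 15, -3)

(-10, 15, -3)


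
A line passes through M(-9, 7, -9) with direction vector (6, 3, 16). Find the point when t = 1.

P(t) = M + t·d
  = (-9 + 6·1, 7 + 3·1, -9 + 16·1)
  = (-9 + 6, 7 + 3, -9 + 16)
  = (-3, 10, 7)

(-3, 10, 7)


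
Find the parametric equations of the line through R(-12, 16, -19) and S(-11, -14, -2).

Direction vector d = S - R = (-11 + 12, -14 - 16, -2 + 19) = (1, -30, 17)
Parametric form r = R + t·d:
x = -12 + t, y = 16 - 30t, z = -19 + 17t

x = -12 + t, y = 16 - 30t, z = -19 + 17t


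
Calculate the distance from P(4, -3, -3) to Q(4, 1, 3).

d = √[(x₂-x₁)² + (y₂-y₁)² + (z₂-z₁)²]
  = √[0² + 4² + 6²]
  = √[0 + 16 + 36]
  = √52
  ≈ 7.211

7.211


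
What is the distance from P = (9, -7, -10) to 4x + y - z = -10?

distance = |a·x₀ + b·y₀ + c·z₀ - d| / √(a² + b² + c²)
  = |4·9 + 1·(-7) + (-1)·(-10) - (-10)| / √(4² + 1² + (-1)²)
  = |36 - 7 + 10 + 10| / √(16 + 1 + 1)
  = |49| / √18
  = 49 / 4.243
  ≈ 11.55

11.55


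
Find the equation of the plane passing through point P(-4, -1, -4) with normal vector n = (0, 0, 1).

The plane through P with normal n = (a, b, c) satisfies n·(r - P) = 0,
i.e. ax + by + cz = a·x₀ + b·y₀ + c·z₀.
d = 0·(-4) + 0·(-1) + 1·(-4)
  = 0 + 0 - 4
  = -4
Equation: z = -4

z = -4


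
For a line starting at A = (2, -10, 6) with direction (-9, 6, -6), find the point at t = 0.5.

P(t) = A + t·d
  = (2 + (-9)·0.5, -10 + 6·0.5, 6 + (-6)·0.5)
  = (2 - 4.5, -10 + 3, 6 - 3)
  = (-2.5, -7, 3)

(-2.5, -7, 3)


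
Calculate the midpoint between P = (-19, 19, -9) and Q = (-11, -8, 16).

M = ((x₁+x₂)/2, (y₁+y₂)/2, (z₁+z₂)/2)
  = ((-19 - 11)/2, (19 - 8)/2, (-9 + 16)/2)
  = (-30/2, 11/2, 7/2)
  = (-15, 5.5, 3.5)

(-15, 5.5, 3.5)


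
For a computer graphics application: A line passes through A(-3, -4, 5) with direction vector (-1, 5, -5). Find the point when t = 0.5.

P(t) = A + t·d
  = (-3 + (-1)·0.5, -4 + 5·0.5, 5 + (-5)·0.5)
  = (-3 - 0.5, -4 + 2.5, 5 - 2.5)
  = (-3.5, -1.5, 2.5)

(-3.5, -1.5, 2.5)


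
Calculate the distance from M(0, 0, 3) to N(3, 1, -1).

d = √[(x₂-x₁)² + (y₂-y₁)² + (z₂-z₁)²]
  = √[3² + 1² + (-4)²]
  = √[9 + 1 + 16]
  = √26
  ≈ 5.099

5.099


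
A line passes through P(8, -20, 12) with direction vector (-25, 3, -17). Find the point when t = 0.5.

P(t) = P + t·d
  = (8 + (-25)·0.5, -20 + 3·0.5, 12 + (-17)·0.5)
  = (8 - 12.5, -20 + 1.5, 12 - 8.5)
  = (-4.5, -18.5, 3.5)

(-4.5, -18.5, 3.5)


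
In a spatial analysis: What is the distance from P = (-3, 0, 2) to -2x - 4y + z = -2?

distance = |a·x₀ + b·y₀ + c·z₀ - d| / √(a² + b² + c²)
  = |(-2)·(-3) + (-4)·0 + 1·2 - (-2)| / √((-2)² + (-4)² + 1²)
  = |6 + 0 + 2 + 2| / √(4 + 16 + 1)
  = |10| / √21
  = 10 / 4.583
  ≈ 2.182

2.182


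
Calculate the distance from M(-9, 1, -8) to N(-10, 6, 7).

d = √[(x₂-x₁)² + (y₂-y₁)² + (z₂-z₁)²]
  = √[(-1)² + 5² + 15²]
  = √[1 + 25 + 225]
  = √251
  ≈ 15.84

15.84


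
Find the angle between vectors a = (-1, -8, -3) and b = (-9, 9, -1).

a·b = (-1)·(-9) + (-8)·9 + (-3)·(-1) = 9 - 72 + 3 = -60
|a| = √((-1)² + (-8)² + (-3)²) = √74 ≈ 8.602
|b| = √((-9)² + 9² + (-1)²) = √163 ≈ 12.77
cos θ = (a·b)/(|a||b|) = -60/(8.602·12.77) ≈ -0.5463
θ = arccos(-0.5463) ≈ 123.1°

123.1°


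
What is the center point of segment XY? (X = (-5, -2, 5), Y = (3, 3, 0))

M = ((x₁+x₂)/2, (y₁+y₂)/2, (z₁+z₂)/2)
  = ((-5 + 3)/2, (-2 + 3)/2, (5 + 0)/2)
  = (-2/2, 1/2, 5/2)
  = (-1, 0.5, 2.5)

(-1, 0.5, 2.5)


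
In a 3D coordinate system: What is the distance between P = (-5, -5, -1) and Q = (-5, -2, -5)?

d = √[(x₂-x₁)² + (y₂-y₁)² + (z₂-z₁)²]
  = √[0² + 3² + (-4)²]
  = √[0 + 9 + 16]
  = √25
  ≈ 5

5


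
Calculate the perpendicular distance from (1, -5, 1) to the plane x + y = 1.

distance = |a·x₀ + b·y₀ + c·z₀ - d| / √(a² + b² + c²)
  = |1·1 + 1·(-5) + 0·1 - 1| / √(1² + 1² + 0²)
  = |1 - 5 + 0 - 1| / √(1 + 1 + 0)
  = |-5| / √2
  = 5 / 1.414
  ≈ 3.536

3.536


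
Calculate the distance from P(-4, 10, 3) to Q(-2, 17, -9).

d = √[(x₂-x₁)² + (y₂-y₁)² + (z₂-z₁)²]
  = √[2² + 7² + (-12)²]
  = √[4 + 49 + 144]
  = √197
  ≈ 14.04

14.04


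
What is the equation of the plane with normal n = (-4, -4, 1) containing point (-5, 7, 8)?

The plane through P with normal n = (a, b, c) satisfies n·(r - P) = 0,
i.e. ax + by + cz = a·x₀ + b·y₀ + c·z₀.
d = (-4)·(-5) + (-4)·7 + 1·8
  = 20 - 28 + 8
  = 0
Equation: -4x - 4y + z = 0

-4x - 4y + z = 0


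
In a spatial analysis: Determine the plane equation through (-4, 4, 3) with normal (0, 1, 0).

The plane through P with normal n = (a, b, c) satisfies n·(r - P) = 0,
i.e. ax + by + cz = a·x₀ + b·y₀ + c·z₀.
d = 0·(-4) + 1·4 + 0·3
  = 0 + 4 + 0
  = 4
Equation: y = 4

y = 4


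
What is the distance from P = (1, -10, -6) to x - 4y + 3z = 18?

distance = |a·x₀ + b·y₀ + c·z₀ - d| / √(a² + b² + c²)
  = |1·1 + (-4)·(-10) + 3·(-6) - 18| / √(1² + (-4)² + 3²)
  = |1 + 40 - 18 - 18| / √(1 + 16 + 9)
  = |5| / √26
  = 5 / 5.099
  ≈ 0.9806

0.9806


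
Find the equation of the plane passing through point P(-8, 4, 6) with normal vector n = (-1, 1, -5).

The plane through P with normal n = (a, b, c) satisfies n·(r - P) = 0,
i.e. ax + by + cz = a·x₀ + b·y₀ + c·z₀.
d = (-1)·(-8) + 1·4 + (-5)·6
  = 8 + 4 - 30
  = -18
Equation: -x + y - 5z = -18

-x + y - 5z = -18


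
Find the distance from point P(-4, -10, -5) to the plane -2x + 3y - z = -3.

distance = |a·x₀ + b·y₀ + c·z₀ - d| / √(a² + b² + c²)
  = |(-2)·(-4) + 3·(-10) + (-1)·(-5) - (-3)| / √((-2)² + 3² + (-1)²)
  = |8 - 30 + 5 + 3| / √(4 + 9 + 1)
  = |-14| / √14
  = 14 / 3.742
  ≈ 3.742

3.742


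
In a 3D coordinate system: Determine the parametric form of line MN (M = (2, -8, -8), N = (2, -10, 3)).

Direction vector d = N - M = (2 - 2, -10 + 8, 3 + 8) = (0, -2, 11)
Parametric form r = M + t·d:
x = 2, y = -8 - 2t, z = -8 + 11t

x = 2, y = -8 - 2t, z = -8 + 11t


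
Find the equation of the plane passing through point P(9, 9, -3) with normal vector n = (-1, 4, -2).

The plane through P with normal n = (a, b, c) satisfies n·(r - P) = 0,
i.e. ax + by + cz = a·x₀ + b·y₀ + c·z₀.
d = (-1)·9 + 4·9 + (-2)·(-3)
  = -9 + 36 + 6
  = 33
Equation: -x + 4y - 2z = 33

-x + 4y - 2z = 33


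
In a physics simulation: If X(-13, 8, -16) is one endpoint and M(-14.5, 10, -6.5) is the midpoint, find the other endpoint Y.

Y = 2M - X
  = (2·(-14.5) - (-13), 2·10 - 8, 2·(-6.5) - (-16))
  = (-29 + 13, 20 - 8, -13 + 16)
  = (-16, 12, 3)

(-16, 12, 3)


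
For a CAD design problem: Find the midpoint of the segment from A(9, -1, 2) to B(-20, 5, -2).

M = ((x₁+x₂)/2, (y₁+y₂)/2, (z₁+z₂)/2)
  = ((9 - 20)/2, (-1 + 5)/2, (2 - 2)/2)
  = (-11/2, 4/2, 0/2)
  = (-5.5, 2, 0)

(-5.5, 2, 0)


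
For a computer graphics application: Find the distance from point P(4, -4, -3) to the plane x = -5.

distance = |a·x₀ + b·y₀ + c·z₀ - d| / √(a² + b² + c²)
  = |1·4 + 0·(-4) + 0·(-3) - (-5)| / √(1² + 0² + 0²)
  = |4 + 0 + 0 + 5| / √(1 + 0 + 0)
  = |9| / √1
  = 9 / 1
  ≈ 9

9


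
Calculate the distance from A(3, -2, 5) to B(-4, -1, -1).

d = √[(x₂-x₁)² + (y₂-y₁)² + (z₂-z₁)²]
  = √[(-7)² + 1² + (-6)²]
  = √[49 + 1 + 36]
  = √86
  ≈ 9.274

9.274


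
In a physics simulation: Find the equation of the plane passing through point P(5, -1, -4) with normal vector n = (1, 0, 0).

The plane through P with normal n = (a, b, c) satisfies n·(r - P) = 0,
i.e. ax + by + cz = a·x₀ + b·y₀ + c·z₀.
d = 1·5 + 0·(-1) + 0·(-4)
  = 5 + 0 + 0
  = 5
Equation: x = 5

x = 5


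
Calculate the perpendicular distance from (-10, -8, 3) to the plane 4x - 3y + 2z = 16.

distance = |a·x₀ + b·y₀ + c·z₀ - d| / √(a² + b² + c²)
  = |4·(-10) + (-3)·(-8) + 2·3 - 16| / √(4² + (-3)² + 2²)
  = |-40 + 24 + 6 - 16| / √(16 + 9 + 4)
  = |-26| / √29
  = 26 / 5.385
  ≈ 4.828

4.828


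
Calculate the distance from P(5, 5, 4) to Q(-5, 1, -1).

d = √[(x₂-x₁)² + (y₂-y₁)² + (z₂-z₁)²]
  = √[(-10)² + (-4)² + (-5)²]
  = √[100 + 16 + 25]
  = √141
  ≈ 11.87

11.87


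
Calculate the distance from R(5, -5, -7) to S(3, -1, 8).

d = √[(x₂-x₁)² + (y₂-y₁)² + (z₂-z₁)²]
  = √[(-2)² + 4² + 15²]
  = √[4 + 16 + 225]
  = √245
  ≈ 15.65

15.65


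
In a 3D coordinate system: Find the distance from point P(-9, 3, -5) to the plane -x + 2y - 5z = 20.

distance = |a·x₀ + b·y₀ + c·z₀ - d| / √(a² + b² + c²)
  = |(-1)·(-9) + 2·3 + (-5)·(-5) - 20| / √((-1)² + 2² + (-5)²)
  = |9 + 6 + 25 - 20| / √(1 + 4 + 25)
  = |20| / √30
  = 20 / 5.477
  ≈ 3.651

3.651


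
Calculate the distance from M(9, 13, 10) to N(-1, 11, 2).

d = √[(x₂-x₁)² + (y₂-y₁)² + (z₂-z₁)²]
  = √[(-10)² + (-2)² + (-8)²]
  = √[100 + 4 + 64]
  = √168
  ≈ 12.96

12.96


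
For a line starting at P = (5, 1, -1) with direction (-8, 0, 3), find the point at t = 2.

P(t) = P + t·d
  = (5 + (-8)·2, 1 + 0·2, -1 + 3·2)
  = (5 - 16, 1 + 0, -1 + 6)
  = (-11, 1, 5)

(-11, 1, 5)


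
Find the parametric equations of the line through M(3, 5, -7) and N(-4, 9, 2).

Direction vector d = N - M = (-4 - 3, 9 - 5, 2 + 7) = (-7, 4, 9)
Parametric form r = M + t·d:
x = 3 - 7t, y = 5 + 4t, z = -7 + 9t

x = 3 - 7t, y = 5 + 4t, z = -7 + 9t


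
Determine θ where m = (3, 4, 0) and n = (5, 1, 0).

m·n = 3·5 + 4·1 + 0·0 = 15 + 4 + 0 = 19
|m| = √(3² + 4² + 0²) = √25 ≈ 5
|n| = √(5² + 1² + 0²) = √26 ≈ 5.099
cos θ = (m·n)/(|m||n|) = 19/(5·5.099) ≈ 0.7452
θ = arccos(0.7452) ≈ 41.82°

41.82°


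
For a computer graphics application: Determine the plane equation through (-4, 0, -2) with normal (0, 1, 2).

The plane through P with normal n = (a, b, c) satisfies n·(r - P) = 0,
i.e. ax + by + cz = a·x₀ + b·y₀ + c·z₀.
d = 0·(-4) + 1·0 + 2·(-2)
  = 0 + 0 - 4
  = -4
Equation: y + 2z = -4

y + 2z = -4


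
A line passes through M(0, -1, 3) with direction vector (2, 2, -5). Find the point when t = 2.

P(t) = M + t·d
  = (0 + 2·2, -1 + 2·2, 3 + (-5)·2)
  = (0 + 4, -1 + 4, 3 - 10)
  = (4, 3, -7)

(4, 3, -7)


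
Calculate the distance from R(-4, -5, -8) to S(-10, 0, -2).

d = √[(x₂-x₁)² + (y₂-y₁)² + (z₂-z₁)²]
  = √[(-6)² + 5² + 6²]
  = √[36 + 25 + 36]
  = √97
  ≈ 9.849

9.849


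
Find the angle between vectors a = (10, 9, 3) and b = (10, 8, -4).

a·b = 10·10 + 9·8 + 3·(-4) = 100 + 72 - 12 = 160
|a| = √(10² + 9² + 3²) = √190 ≈ 13.78
|b| = √(10² + 8² + (-4)²) = √180 ≈ 13.42
cos θ = (a·b)/(|a||b|) = 160/(13.78·13.42) ≈ 0.8652
θ = arccos(0.8652) ≈ 30.1°

30.1°


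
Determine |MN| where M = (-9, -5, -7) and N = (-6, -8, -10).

d = √[(x₂-x₁)² + (y₂-y₁)² + (z₂-z₁)²]
  = √[3² + (-3)² + (-3)²]
  = √[9 + 9 + 9]
  = √27
  ≈ 5.196

5.196


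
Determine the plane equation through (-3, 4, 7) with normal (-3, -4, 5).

The plane through P with normal n = (a, b, c) satisfies n·(r - P) = 0,
i.e. ax + by + cz = a·x₀ + b·y₀ + c·z₀.
d = (-3)·(-3) + (-4)·4 + 5·7
  = 9 - 16 + 35
  = 28
Equation: -3x - 4y + 5z = 28

-3x - 4y + 5z = 28


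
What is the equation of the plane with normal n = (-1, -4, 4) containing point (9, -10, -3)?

The plane through P with normal n = (a, b, c) satisfies n·(r - P) = 0,
i.e. ax + by + cz = a·x₀ + b·y₀ + c·z₀.
d = (-1)·9 + (-4)·(-10) + 4·(-3)
  = -9 + 40 - 12
  = 19
Equation: -x - 4y + 4z = 19

-x - 4y + 4z = 19


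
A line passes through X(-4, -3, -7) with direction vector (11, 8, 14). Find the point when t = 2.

P(t) = X + t·d
  = (-4 + 11·2, -3 + 8·2, -7 + 14·2)
  = (-4 + 22, -3 + 16, -7 + 28)
  = (18, 13, 21)

(18, 13, 21)


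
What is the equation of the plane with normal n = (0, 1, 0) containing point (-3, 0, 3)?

The plane through P with normal n = (a, b, c) satisfies n·(r - P) = 0,
i.e. ax + by + cz = a·x₀ + b·y₀ + c·z₀.
d = 0·(-3) + 1·0 + 0·3
  = 0 + 0 + 0
  = 0
Equation: y = 0

y = 0


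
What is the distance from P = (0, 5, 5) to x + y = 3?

distance = |a·x₀ + b·y₀ + c·z₀ - d| / √(a² + b² + c²)
  = |1·0 + 1·5 + 0·5 - 3| / √(1² + 1² + 0²)
  = |0 + 5 + 0 - 3| / √(1 + 1 + 0)
  = |2| / √2
  = 2 / 1.414
  ≈ 1.414

1.414


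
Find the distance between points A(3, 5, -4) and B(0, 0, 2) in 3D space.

d = √[(x₂-x₁)² + (y₂-y₁)² + (z₂-z₁)²]
  = √[(-3)² + (-5)² + 6²]
  = √[9 + 25 + 36]
  = √70
  ≈ 8.367

8.367


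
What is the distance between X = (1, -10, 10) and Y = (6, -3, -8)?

d = √[(x₂-x₁)² + (y₂-y₁)² + (z₂-z₁)²]
  = √[5² + 7² + (-18)²]
  = √[25 + 49 + 324]
  = √398
  ≈ 19.95

19.95


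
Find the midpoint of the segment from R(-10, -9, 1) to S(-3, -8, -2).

M = ((x₁+x₂)/2, (y₁+y₂)/2, (z₁+z₂)/2)
  = ((-10 - 3)/2, (-9 - 8)/2, (1 - 2)/2)
  = (-13/2, -17/2, -1/2)
  = (-6.5, -8.5, -0.5)

(-6.5, -8.5, -0.5)


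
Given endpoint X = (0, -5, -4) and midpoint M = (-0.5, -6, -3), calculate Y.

Y = 2M - X
  = (2·(-0.5) - 0, 2·(-6) - (-5), 2·(-3) - (-4))
  = (-1 + 0, -12 + 5, -6 + 4)
  = (-1, -7, -2)

(-1, -7, -2)


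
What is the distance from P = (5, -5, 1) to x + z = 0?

distance = |a·x₀ + b·y₀ + c·z₀ - d| / √(a² + b² + c²)
  = |1·5 + 0·(-5) + 1·1 - 0| / √(1² + 0² + 1²)
  = |5 + 0 + 1 + 0| / √(1 + 0 + 1)
  = |6| / √2
  = 6 / 1.414
  ≈ 4.243

4.243


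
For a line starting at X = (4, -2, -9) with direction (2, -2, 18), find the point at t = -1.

P(t) = X + t·d
  = (4 + 2·(-1), -2 + (-2)·(-1), -9 + 18·(-1))
  = (4 - 2, -2 + 2, -9 - 18)
  = (2, 0, -27)

(2, 0, -27)


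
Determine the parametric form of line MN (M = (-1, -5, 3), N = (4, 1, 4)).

Direction vector d = N - M = (4 + 1, 1 + 5, 4 - 3) = (5, 6, 1)
Parametric form r = M + t·d:
x = -1 + 5t, y = -5 + 6t, z = 3 + t

x = -1 + 5t, y = -5 + 6t, z = 3 + t


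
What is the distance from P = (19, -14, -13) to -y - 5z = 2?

distance = |a·x₀ + b·y₀ + c·z₀ - d| / √(a² + b² + c²)
  = |0·19 + (-1)·(-14) + (-5)·(-13) - 2| / √(0² + (-1)² + (-5)²)
  = |0 + 14 + 65 - 2| / √(0 + 1 + 25)
  = |77| / √26
  = 77 / 5.099
  ≈ 15.1

15.1


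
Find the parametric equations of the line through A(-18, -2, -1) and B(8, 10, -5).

Direction vector d = B - A = (8 + 18, 10 + 2, -5 + 1) = (26, 12, -4)
Parametric form r = A + t·d:
x = -18 + 26t, y = -2 + 12t, z = -1 - 4t

x = -18 + 26t, y = -2 + 12t, z = -1 - 4t


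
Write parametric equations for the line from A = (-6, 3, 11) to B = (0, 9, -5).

Direction vector d = B - A = (0 + 6, 9 - 3, -5 - 11) = (6, 6, -16)
Parametric form r = A + t·d:
x = -6 + 6t, y = 3 + 6t, z = 11 - 16t

x = -6 + 6t, y = 3 + 6t, z = 11 - 16t


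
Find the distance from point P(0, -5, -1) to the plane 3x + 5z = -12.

distance = |a·x₀ + b·y₀ + c·z₀ - d| / √(a² + b² + c²)
  = |3·0 + 0·(-5) + 5·(-1) - (-12)| / √(3² + 0² + 5²)
  = |0 + 0 - 5 + 12| / √(9 + 0 + 25)
  = |7| / √34
  = 7 / 5.831
  ≈ 1.2

1.2


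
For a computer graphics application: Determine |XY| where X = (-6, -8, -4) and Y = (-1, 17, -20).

d = √[(x₂-x₁)² + (y₂-y₁)² + (z₂-z₁)²]
  = √[5² + 25² + (-16)²]
  = √[25 + 625 + 256]
  = √906
  ≈ 30.1

30.1


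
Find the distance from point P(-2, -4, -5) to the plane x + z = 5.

distance = |a·x₀ + b·y₀ + c·z₀ - d| / √(a² + b² + c²)
  = |1·(-2) + 0·(-4) + 1·(-5) - 5| / √(1² + 0² + 1²)
  = |-2 + 0 - 5 - 5| / √(1 + 0 + 1)
  = |-12| / √2
  = 12 / 1.414
  ≈ 8.485

8.485


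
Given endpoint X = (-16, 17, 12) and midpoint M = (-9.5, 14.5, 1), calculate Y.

Y = 2M - X
  = (2·(-9.5) - (-16), 2·14.5 - 17, 2·1 - 12)
  = (-19 + 16, 29 - 17, 2 - 12)
  = (-3, 12, -10)

(-3, 12, -10)


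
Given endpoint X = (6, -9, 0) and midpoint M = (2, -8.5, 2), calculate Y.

Y = 2M - X
  = (2·2 - 6, 2·(-8.5) - (-9), 2·2 - 0)
  = (4 - 6, -17 + 9, 4 + 0)
  = (-2, -8, 4)

(-2, -8, 4)


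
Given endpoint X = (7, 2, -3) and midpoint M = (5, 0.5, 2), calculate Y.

Y = 2M - X
  = (2·5 - 7, 2·0.5 - 2, 2·2 - (-3))
  = (10 - 7, 1 - 2, 4 + 3)
  = (3, -1, 7)

(3, -1, 7)


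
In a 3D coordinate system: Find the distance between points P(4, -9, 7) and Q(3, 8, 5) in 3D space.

d = √[(x₂-x₁)² + (y₂-y₁)² + (z₂-z₁)²]
  = √[(-1)² + 17² + (-2)²]
  = √[1 + 289 + 4]
  = √294
  ≈ 17.15

17.15


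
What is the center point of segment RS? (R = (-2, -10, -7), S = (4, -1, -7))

M = ((x₁+x₂)/2, (y₁+y₂)/2, (z₁+z₂)/2)
  = ((-2 + 4)/2, (-10 - 1)/2, (-7 - 7)/2)
  = (2/2, -11/2, -14/2)
  = (1, -5.5, -7)

(1, -5.5, -7)


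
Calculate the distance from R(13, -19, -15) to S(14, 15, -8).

d = √[(x₂-x₁)² + (y₂-y₁)² + (z₂-z₁)²]
  = √[1² + 34² + 7²]
  = √[1 + 1156 + 49]
  = √1206
  ≈ 34.73

34.73


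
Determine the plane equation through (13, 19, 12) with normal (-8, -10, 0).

The plane through P with normal n = (a, b, c) satisfies n·(r - P) = 0,
i.e. ax + by + cz = a·x₀ + b·y₀ + c·z₀.
d = (-8)·13 + (-10)·19 + 0·12
  = -104 - 190 + 0
  = -294
Equation: -8x - 10y = -294

-8x - 10y = -294


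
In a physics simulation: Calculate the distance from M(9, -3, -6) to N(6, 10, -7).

d = √[(x₂-x₁)² + (y₂-y₁)² + (z₂-z₁)²]
  = √[(-3)² + 13² + (-1)²]
  = √[9 + 169 + 1]
  = √179
  ≈ 13.38

13.38


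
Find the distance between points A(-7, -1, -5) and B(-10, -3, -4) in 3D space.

d = √[(x₂-x₁)² + (y₂-y₁)² + (z₂-z₁)²]
  = √[(-3)² + (-2)² + 1²]
  = √[9 + 4 + 1]
  = √14
  ≈ 3.742

3.742


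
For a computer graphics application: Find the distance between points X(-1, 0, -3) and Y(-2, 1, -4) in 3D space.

d = √[(x₂-x₁)² + (y₂-y₁)² + (z₂-z₁)²]
  = √[(-1)² + 1² + (-1)²]
  = √[1 + 1 + 1]
  = √3
  ≈ 1.732

1.732


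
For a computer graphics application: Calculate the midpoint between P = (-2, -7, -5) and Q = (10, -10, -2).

M = ((x₁+x₂)/2, (y₁+y₂)/2, (z₁+z₂)/2)
  = ((-2 + 10)/2, (-7 - 10)/2, (-5 - 2)/2)
  = (8/2, -17/2, -7/2)
  = (4, -8.5, -3.5)

(4, -8.5, -3.5)


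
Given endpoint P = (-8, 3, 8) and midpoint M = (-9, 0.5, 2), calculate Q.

Q = 2M - P
  = (2·(-9) - (-8), 2·0.5 - 3, 2·2 - 8)
  = (-18 + 8, 1 - 3, 4 - 8)
  = (-10, -2, -4)

(-10, -2, -4)


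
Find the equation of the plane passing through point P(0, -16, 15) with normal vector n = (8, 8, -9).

The plane through P with normal n = (a, b, c) satisfies n·(r - P) = 0,
i.e. ax + by + cz = a·x₀ + b·y₀ + c·z₀.
d = 8·0 + 8·(-16) + (-9)·15
  = 0 - 128 - 135
  = -263
Equation: 8x + 8y - 9z = -263

8x + 8y - 9z = -263


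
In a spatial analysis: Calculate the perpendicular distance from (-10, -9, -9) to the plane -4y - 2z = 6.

distance = |a·x₀ + b·y₀ + c·z₀ - d| / √(a² + b² + c²)
  = |0·(-10) + (-4)·(-9) + (-2)·(-9) - 6| / √(0² + (-4)² + (-2)²)
  = |0 + 36 + 18 - 6| / √(0 + 16 + 4)
  = |48| / √20
  = 48 / 4.472
  ≈ 10.73

10.73


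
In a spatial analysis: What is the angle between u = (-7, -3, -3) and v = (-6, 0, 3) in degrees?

u·v = (-7)·(-6) + (-3)·0 + (-3)·3 = 42 + 0 - 9 = 33
|u| = √((-7)² + (-3)² + (-3)²) = √67 ≈ 8.185
|v| = √((-6)² + 0² + 3²) = √45 ≈ 6.708
cos θ = (u·v)/(|u||v|) = 33/(8.185·6.708) ≈ 0.601
θ = arccos(0.601) ≈ 53.06°

53.06°


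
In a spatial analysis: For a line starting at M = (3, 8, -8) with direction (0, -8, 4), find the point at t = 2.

P(t) = M + t·d
  = (3 + 0·2, 8 + (-8)·2, -8 + 4·2)
  = (3 + 0, 8 - 16, -8 + 8)
  = (3, -8, 0)

(3, -8, 0)
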